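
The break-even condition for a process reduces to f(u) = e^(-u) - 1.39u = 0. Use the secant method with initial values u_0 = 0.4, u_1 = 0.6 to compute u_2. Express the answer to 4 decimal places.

0.4572

f(0.4) = 0.114320, f(0.6) = -0.285188
u_2 = 0.600000 − (-0.285188)·(0.600000 − 0.400000) / (-0.285188 − 0.114320) = 0.600000 − (-0.057038)/(-0.399508) = 0.457230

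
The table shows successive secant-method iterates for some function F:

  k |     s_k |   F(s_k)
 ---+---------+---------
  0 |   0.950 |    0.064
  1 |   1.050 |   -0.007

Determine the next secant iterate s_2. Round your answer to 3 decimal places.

s_2 = 1.050 − (-0.007)·(1.050 − 0.950) / (-0.007 − 0.064)
   = 1.050 − (-0.00070)/(-0.07100) = 1.04014

1.040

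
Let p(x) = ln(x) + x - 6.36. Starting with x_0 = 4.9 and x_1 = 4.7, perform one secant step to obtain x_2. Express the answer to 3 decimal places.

p(4.9) = 0.12924, p(4.7) = -0.11244
x_2 = 4.70000 − (-0.11244)·(4.70000 − 4.90000) / (-0.11244 − 0.12924) = 4.70000 − (0.02249)/(-0.24167) = 4.79305

4.793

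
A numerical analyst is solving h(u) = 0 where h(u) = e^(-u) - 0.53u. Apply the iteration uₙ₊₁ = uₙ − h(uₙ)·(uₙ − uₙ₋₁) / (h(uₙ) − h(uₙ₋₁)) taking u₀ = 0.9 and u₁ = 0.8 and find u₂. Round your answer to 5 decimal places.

h(0.9) = -0.0704303, h(0.8) = 0.0253290
u₂ = 0.8000000 − 0.0253290·(0.8000000 − 0.9000000) / (0.0253290 − (-0.0704303)) = 0.8000000 − (-0.0025329)/(0.0957593) = 0.8264507

0.82645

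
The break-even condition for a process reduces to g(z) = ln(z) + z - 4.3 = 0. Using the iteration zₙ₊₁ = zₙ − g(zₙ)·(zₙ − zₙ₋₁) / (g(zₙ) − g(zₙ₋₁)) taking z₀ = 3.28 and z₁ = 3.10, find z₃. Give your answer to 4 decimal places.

g(3.28) = 0.167843, g(3.10) = -0.068598
z₂ = 3.100000 − (-0.068598)·(3.100000 − 3.280000) / (-0.068598 − 0.167843) = 3.100000 − (0.012348)/(-0.236441) = 3.152223
g(3.152223) = 0.000331
z₃ = 3.152223 − 0.000331·(3.152223 − 3.100000) / (0.000331 − (-0.068598)) = 3.152223 − (0.000017)/(0.068929) = 3.151972

3.1520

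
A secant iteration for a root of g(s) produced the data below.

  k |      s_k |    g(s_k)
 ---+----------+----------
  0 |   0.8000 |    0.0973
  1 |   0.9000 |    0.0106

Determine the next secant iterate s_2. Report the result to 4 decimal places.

s_2 = 0.9000 − 0.0106·(0.9000 − 0.8000) / (0.0106 − 0.0973)
   = 0.9000 − (0.001060)/(-0.086700) = 0.912226

0.9122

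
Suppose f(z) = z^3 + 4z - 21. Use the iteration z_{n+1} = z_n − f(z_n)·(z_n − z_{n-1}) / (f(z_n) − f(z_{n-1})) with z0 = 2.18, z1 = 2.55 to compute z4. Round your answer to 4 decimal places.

2.2814

f(2.18) = -1.919768, f(2.55) = 5.781375
z2 = 2.550000 − 5.781375·(2.550000 − 2.180000) / (5.781375 − (-1.919768)) = 2.550000 − (2.139109)/(7.701143) = 2.272235
f(2.272235) = -0.179395
z3 = 2.272235 − (-0.179395)·(2.272235 − 2.550000) / (-0.179395 − 5.781375) = 2.272235 − (0.049830)/(-5.960770) = 2.280594
f(2.280594) = -0.015996
z4 = 2.280594 − (-0.015996)·(2.280594 − 2.272235) / (-0.015996 − (-0.179395)) = 2.280594 − (-0.000134)/(0.163398) = 2.281413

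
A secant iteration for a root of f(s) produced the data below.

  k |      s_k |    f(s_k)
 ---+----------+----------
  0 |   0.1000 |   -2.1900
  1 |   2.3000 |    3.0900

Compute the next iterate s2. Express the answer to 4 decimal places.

1.0125

s2 = 2.3000 − 3.0900·(2.3000 − 0.1000) / (3.0900 − (-2.1900))
   = 2.3000 − (6.798000)/(5.280000) = 1.012500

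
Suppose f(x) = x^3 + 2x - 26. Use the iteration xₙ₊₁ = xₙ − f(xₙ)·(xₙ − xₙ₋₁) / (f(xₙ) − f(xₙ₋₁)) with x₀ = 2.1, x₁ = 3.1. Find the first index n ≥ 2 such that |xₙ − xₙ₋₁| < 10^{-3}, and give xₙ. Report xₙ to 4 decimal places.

f(2.1) = -12.539000, f(3.1) = 9.991000
x₂ = 3.100000 − 9.991000·(1.000000)/(22.530000) = 2.656547;  |Δ| = 0.443453
f(2.656547) = -1.939015
x₃ = 2.656547 − (-1.939015)·(-0.443453)/(-11.930015) = 2.728622;  |Δ| = 0.072076
f(2.728622) = -0.227125
x₄ = 2.728622 − (-0.227125)·(0.072076)/(1.711890) = 2.738185;  |Δ| = 0.009563
f(2.738185) = 0.006342
x₅ = 2.738185 − 0.006342·(0.009563)/(0.233466) = 2.737925;  |Δ| = 0.000260
|x₅ − x₄| = 0.000260 < 10^{-3}

n = 5, xₙ = 2.7379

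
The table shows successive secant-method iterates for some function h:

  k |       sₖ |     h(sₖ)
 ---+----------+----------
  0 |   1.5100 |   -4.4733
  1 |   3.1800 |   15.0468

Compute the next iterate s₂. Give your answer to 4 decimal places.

1.8927

s₂ = 3.1800 − 15.0468·(3.1800 − 1.5100) / (15.0468 − (-4.4733))
   = 3.1800 − (25.128156)/(19.520100) = 1.892704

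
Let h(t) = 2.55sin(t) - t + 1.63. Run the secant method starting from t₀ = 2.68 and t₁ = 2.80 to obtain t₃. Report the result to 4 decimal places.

h(2.68) = 0.085705, h(2.80) = -0.315780
t₂ = 2.800000 − (-0.315780)·(2.800000 − 2.680000) / (-0.315780 − 0.085705) = 2.800000 − (-0.037894)/(-0.401486) = 2.705616
h(2.705616) = 0.001237
t₃ = 2.705616 − 0.001237·(2.705616 − 2.800000) / (0.001237 − (-0.315780)) = 2.705616 − (-0.000117)/(0.317017) = 2.705985

2.7060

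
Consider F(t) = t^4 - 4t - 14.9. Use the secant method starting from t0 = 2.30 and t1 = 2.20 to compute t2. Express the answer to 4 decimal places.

F(2.30) = 3.884100, F(2.20) = -0.274400
t2 = 2.200000 − (-0.274400)·(2.200000 − 2.300000) / (-0.274400 − 3.884100) = 2.200000 − (0.027440)/(-4.158500) = 2.206599

2.2066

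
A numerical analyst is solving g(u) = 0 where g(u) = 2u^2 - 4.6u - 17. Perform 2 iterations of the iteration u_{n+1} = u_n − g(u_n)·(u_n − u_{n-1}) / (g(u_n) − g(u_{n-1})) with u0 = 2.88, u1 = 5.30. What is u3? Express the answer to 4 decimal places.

g(2.88) = -13.659200, g(5.30) = 14.800000
u2 = 5.300000 − 14.800000·(5.300000 − 2.880000) / (14.800000 − (-13.659200)) = 5.300000 − (35.816000)/(28.459200) = 4.041497
g(4.041497) = -2.923495
u3 = 4.041497 − (-2.923495)·(4.041497 − 5.300000) / (-2.923495 − 14.800000) = 4.041497 − (3.679228)/(-17.723495) = 4.249087

4.2491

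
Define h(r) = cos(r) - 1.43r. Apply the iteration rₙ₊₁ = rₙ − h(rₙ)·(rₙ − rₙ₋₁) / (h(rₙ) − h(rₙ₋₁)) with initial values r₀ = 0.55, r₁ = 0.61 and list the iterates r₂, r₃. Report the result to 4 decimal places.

h(0.55) = 0.066025, h(0.61) = -0.052652
r₂ = 0.610000 − (-0.052652)·(0.610000 − 0.550000) / (-0.052652 − 0.066025) = 0.610000 − (-0.003159)/(-0.118677) = 0.583380
h(0.583380) = 0.000371
r₃ = 0.583380 − 0.000371·(0.583380 − 0.610000) / (0.000371 − (-0.052652)) = 0.583380 − (-0.000010)/(0.053023) = 0.583567

0.5834, 0.5836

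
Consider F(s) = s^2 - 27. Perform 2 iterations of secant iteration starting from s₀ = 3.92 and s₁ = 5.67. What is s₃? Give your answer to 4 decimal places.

F(3.92) = -11.633600, F(5.67) = 5.148900
s₂ = 5.670000 − 5.148900·(5.670000 − 3.920000) / (5.148900 − (-11.633600)) = 5.670000 − (9.010575)/(16.782500) = 5.133097
F(5.133097) = -0.651315
s₃ = 5.133097 − (-0.651315)·(5.133097 − 5.670000) / (-0.651315 − 5.148900) = 5.133097 − (0.349693)/(-5.800215) = 5.193387

5.1934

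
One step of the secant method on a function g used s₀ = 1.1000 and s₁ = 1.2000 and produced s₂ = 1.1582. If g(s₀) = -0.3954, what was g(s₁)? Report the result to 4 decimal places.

0.2840

The secant line through (1.1000, -0.3954) and (1.2000, g(s₁)) crosses zero at s₂ = 1.1582.
So (1.1000, -0.3954), (1.2000, g(s₁)), (1.1582, 0) are collinear:
g(s₁) = -0.3954 · (1.2000 − 1.1582) / (1.1000 − 1.1582) = -0.3954 · (0.041800)/(-0.058200) = 0.283981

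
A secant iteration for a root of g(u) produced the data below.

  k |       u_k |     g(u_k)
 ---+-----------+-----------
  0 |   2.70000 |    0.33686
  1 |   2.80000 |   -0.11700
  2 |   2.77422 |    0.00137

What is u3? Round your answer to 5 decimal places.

u3 = 2.77422 − 0.00137·(2.77422 − 2.80000) / (0.00137 − (-0.11700))
   = 2.77422 − (-0.0000353)/(0.1183700) = 2.7745184

2.77452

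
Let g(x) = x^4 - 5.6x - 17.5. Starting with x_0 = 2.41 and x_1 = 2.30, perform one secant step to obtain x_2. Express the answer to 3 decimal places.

2.351

g(2.41) = 2.73803, g(2.30) = -2.39590
x_2 = 2.30000 − (-2.39590)·(2.30000 − 2.41000) / (-2.39590 − 2.73803) = 2.30000 − (0.26355)/(-5.13393) = 2.35133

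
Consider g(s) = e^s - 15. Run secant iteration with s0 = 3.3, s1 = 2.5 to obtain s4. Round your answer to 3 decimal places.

g(3.3) = 12.11264, g(2.5) = -2.81751
s2 = 2.50000 − (-2.81751)·(2.50000 − 3.30000) / (-2.81751 − 12.11264) = 2.50000 − (2.25400)/(-14.93014) = 2.65097
g(2.65097) = -0.83222
s3 = 2.65097 − (-0.83222)·(2.65097 − 2.50000) / (-0.83222 − (-2.81751)) = 2.65097 − (-0.12564)/(1.98528) = 2.71426
g(2.71426) = 0.09338
s4 = 2.71426 − 0.09338·(2.71426 − 2.65097) / (0.09338 − (-0.83222)) = 2.71426 − (0.00591)/(0.92561) = 2.70787

2.708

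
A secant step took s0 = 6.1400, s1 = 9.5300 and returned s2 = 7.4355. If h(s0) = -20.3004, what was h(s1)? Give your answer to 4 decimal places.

32.8207

The secant line through (6.1400, -20.3004) and (9.5300, h(s1)) crosses zero at s2 = 7.4355.
So (6.1400, -20.3004), (9.5300, h(s1)), (7.4355, 0) are collinear:
h(s1) = -20.3004 · (9.5300 − 7.4355) / (6.1400 − 7.4355) = -20.3004 · (2.094500)/(-1.295500) = 32.820678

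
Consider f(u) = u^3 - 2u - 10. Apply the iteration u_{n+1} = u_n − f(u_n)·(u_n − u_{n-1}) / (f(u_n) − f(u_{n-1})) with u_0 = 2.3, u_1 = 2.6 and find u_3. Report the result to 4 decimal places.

f(2.3) = -2.433000, f(2.6) = 2.376000
u_2 = 2.600000 − 2.376000·(2.600000 − 2.300000) / (2.376000 − (-2.433000)) = 2.600000 − (0.712800)/(4.809000) = 2.451778
f(2.451778) = -0.165392
u_3 = 2.451778 − (-0.165392)·(2.451778 − 2.600000) / (-0.165392 − 2.376000) = 2.451778 − (0.024515)/(-2.541392) = 2.461424

2.4614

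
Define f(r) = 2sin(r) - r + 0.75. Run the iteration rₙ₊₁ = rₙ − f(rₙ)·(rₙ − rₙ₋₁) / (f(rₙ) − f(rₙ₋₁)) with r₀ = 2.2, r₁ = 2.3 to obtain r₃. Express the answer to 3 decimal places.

2.275

f(2.2) = 0.16699, f(2.3) = -0.05859
r₂ = 2.30000 − (-0.05859)·(2.30000 − 2.20000) / (-0.05859 − 0.16699) = 2.30000 − (-0.00586)/(-0.22558) = 2.27403
f(2.27403) = 0.00149
r₃ = 2.27403 − 0.00149·(2.27403 − 2.30000) / (0.00149 − (-0.05859)) = 2.27403 − (-0.00004)/(0.06008) = 2.27467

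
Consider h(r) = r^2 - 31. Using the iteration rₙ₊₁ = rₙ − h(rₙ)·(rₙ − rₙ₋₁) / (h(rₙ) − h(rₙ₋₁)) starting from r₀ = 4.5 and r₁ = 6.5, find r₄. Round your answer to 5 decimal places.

h(4.5) = -10.7500000, h(6.5) = 11.2500000
r₂ = 6.5000000 − 11.2500000·(6.5000000 − 4.5000000) / (11.2500000 − (-10.7500000)) = 6.5000000 − (22.5000000)/(22.0000000) = 5.4772727
h(5.4772727) = -0.9994835
r₃ = 5.4772727 − (-0.9994835)·(5.4772727 − 6.5000000) / (-0.9994835 − 11.2500000) = 5.4772727 − (1.0221990)/(-12.2494835) = 5.5607211
h(5.5607211) = -0.0783813
r₄ = 5.5607211 − (-0.0783813)·(5.5607211 − 5.4772727) / (-0.0783813 − (-0.9994835)) = 5.5607211 − (-0.0065408)/(0.9211022) = 5.5678221

5.56782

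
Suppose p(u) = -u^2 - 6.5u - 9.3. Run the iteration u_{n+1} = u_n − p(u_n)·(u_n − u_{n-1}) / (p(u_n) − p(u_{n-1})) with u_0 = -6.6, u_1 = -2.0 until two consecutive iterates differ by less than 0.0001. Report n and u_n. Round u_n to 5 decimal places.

p(-6.6) = -9.9600000, p(-2.0) = -0.3000000
u_2 = -2.0000000 − (-0.3000000)·(4.6000000)/(9.6600000) = -1.8571429;  |Δ| = 0.1428571
p(-1.8571429) = -0.6775510
u_3 = -1.8571429 − (-0.6775510)·(0.1428571)/(-0.3775510) = -2.1135135;  |Δ| = 0.2563707
p(-2.1135135) = -0.0291015
u_4 = -2.1135135 − (-0.0291015)·(-0.2563707)/(0.6484495) = -2.1250191;  |Δ| = 0.0115056
p(-2.1250191) = -0.0030821
u_5 = -2.1250191 − (-0.0030821)·(-0.0115056)/(0.0260195) = -2.1263819;  |Δ| = 0.0013629
p(-2.1263819) = -0.0000175
u_6 = -2.1263819 − (-0.0000175)·(-0.0013629)/(0.0030645) = -2.1263897;  |Δ| = 0.0000078
|u_6 − u_5| = 0.0000078 < 0.0001

n = 6, u_n = -2.12639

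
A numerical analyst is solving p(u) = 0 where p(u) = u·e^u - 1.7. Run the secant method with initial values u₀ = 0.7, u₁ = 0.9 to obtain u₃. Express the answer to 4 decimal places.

0.7789

p(0.7) = -0.290373, p(0.9) = 0.513643
u₂ = 0.900000 − 0.513643·(0.900000 − 0.700000) / (0.513643 − (-0.290373)) = 0.900000 − (0.102729)/(0.804016) = 0.772231
p(0.772231) = -0.028438
u₃ = 0.772231 − (-0.028438)·(0.772231 − 0.900000) / (-0.028438 − 0.513643) = 0.772231 − (0.003633)/(-0.542080) = 0.778933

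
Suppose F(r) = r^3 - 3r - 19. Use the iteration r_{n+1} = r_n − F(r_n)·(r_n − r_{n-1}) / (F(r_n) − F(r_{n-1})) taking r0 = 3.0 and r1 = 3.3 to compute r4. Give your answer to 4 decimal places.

F(3.0) = -1.000000, F(3.3) = 7.037000
r2 = 3.300000 − 7.037000·(3.300000 − 3.000000) / (7.037000 − (-1.000000)) = 3.300000 − (2.111100)/(8.037000) = 3.037327
F(3.037327) = -0.091551
r3 = 3.037327 − (-0.091551)·(3.037327 − 3.300000) / (-0.091551 − 7.037000) = 3.037327 − (0.024048)/(-7.128551) = 3.040701
F(3.040701) = -0.008203
r4 = 3.040701 − (-0.008203)·(3.040701 − 3.037327) / (-0.008203 − (-0.091551)) = 3.040701 − (-0.000028)/(0.083348) = 3.041033

3.0410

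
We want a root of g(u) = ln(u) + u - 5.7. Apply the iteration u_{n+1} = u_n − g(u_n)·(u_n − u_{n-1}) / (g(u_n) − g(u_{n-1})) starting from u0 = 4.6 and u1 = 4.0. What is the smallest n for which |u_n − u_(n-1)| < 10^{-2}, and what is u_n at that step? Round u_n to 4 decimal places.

n = 3, u_n = 4.2525

g(4.6) = 0.426056, g(4.0) = -0.313706
u2 = 4.000000 − (-0.313706)·(-0.600000)/(-0.739762) = 4.254438;  |Δ| = 0.254438
g(4.254438) = 0.002400
u3 = 4.254438 − 0.002400·(0.254438)/(0.316106) = 4.252506;  |Δ| = 0.001932
|u3 − u2| = 0.001932 < 10^{-2}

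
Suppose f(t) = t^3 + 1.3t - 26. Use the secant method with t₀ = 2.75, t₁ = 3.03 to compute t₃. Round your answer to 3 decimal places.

2.816

f(2.75) = -1.62813, f(3.03) = 5.75713
t₂ = 3.03000 − 5.75713·(3.03000 − 2.75000) / (5.75713 − (-1.62813)) = 3.03000 − (1.61200)/(7.38525) = 2.81173
f(2.81173) = -0.11576
t₃ = 2.81173 − (-0.11576)·(2.81173 − 3.03000) / (-0.11576 − 5.75713) = 2.81173 − (0.02527)/(-5.87289) = 2.81603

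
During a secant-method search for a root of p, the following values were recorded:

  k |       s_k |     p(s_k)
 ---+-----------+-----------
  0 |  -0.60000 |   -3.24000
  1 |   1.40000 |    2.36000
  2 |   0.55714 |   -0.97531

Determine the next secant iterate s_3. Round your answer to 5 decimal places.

0.80361

s_3 = 0.55714 − (-0.97531)·(0.55714 − 1.40000) / (-0.97531 − 2.36000)
   = 0.55714 − (0.8220498)/(-3.3353100) = 0.8036088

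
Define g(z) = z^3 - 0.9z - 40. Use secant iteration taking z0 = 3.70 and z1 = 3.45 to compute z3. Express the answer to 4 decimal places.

g(3.70) = 7.323000, g(3.45) = -2.041375
z2 = 3.450000 − (-2.041375)·(3.450000 − 3.700000) / (-2.041375 − 7.323000) = 3.450000 − (0.510344)/(-9.364375) = 3.504498
g(3.504498) = -0.113519
z3 = 3.504498 − (-0.113519)·(3.504498 − 3.450000) / (-0.113519 − (-2.041375)) = 3.504498 − (-0.006187)/(1.927856) = 3.507707

3.5077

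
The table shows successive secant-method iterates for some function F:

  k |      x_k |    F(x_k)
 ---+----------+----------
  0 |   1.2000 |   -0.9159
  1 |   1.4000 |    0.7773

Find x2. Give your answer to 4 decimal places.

x2 = 1.4000 − 0.7773·(1.4000 − 1.2000) / (0.7773 − (-0.9159))
   = 1.4000 − (0.155460)/(1.693200) = 1.308186

1.3082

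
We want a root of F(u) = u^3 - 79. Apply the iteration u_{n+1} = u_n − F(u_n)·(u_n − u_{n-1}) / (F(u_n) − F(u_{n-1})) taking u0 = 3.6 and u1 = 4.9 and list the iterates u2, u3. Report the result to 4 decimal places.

4.1923, 4.2779

F(3.6) = -32.344000, F(4.9) = 38.649000
u2 = 4.900000 − 38.649000·(4.900000 − 3.600000) / (38.649000 − (-32.344000)) = 4.900000 − (50.243700)/(70.993000) = 4.192272
F(4.192272) = -5.320189
u3 = 4.192272 − (-5.320189)·(4.192272 − 4.900000) / (-5.320189 − 38.649000) = 4.192272 − (3.765244)/(-43.969189) = 4.277906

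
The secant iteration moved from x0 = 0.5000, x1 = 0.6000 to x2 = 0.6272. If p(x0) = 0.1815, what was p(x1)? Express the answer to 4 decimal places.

The secant line through (0.5000, 0.1815) and (0.6000, p(x1)) crosses zero at x2 = 0.6272.
So (0.5000, 0.1815), (0.6000, p(x1)), (0.6272, 0) are collinear:
p(x1) = 0.1815 · (0.6000 − 0.6272) / (0.5000 − 0.6272) = 0.1815 · (-0.027200)/(-0.127200) = 0.038811

0.0388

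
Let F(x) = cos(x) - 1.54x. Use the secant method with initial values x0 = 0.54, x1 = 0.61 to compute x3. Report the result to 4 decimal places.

0.5527

F(0.54) = 0.026109, F(0.61) = -0.119752
x2 = 0.610000 − (-0.119752)·(0.610000 − 0.540000) / (-0.119752 − 0.026109) = 0.610000 − (-0.008383)/(-0.145861) = 0.552530
F(0.552530) = 0.000304
x3 = 0.552530 − 0.000304·(0.552530 − 0.610000) / (0.000304 − (-0.119752)) = 0.552530 − (-0.000017)/(0.120056) = 0.552675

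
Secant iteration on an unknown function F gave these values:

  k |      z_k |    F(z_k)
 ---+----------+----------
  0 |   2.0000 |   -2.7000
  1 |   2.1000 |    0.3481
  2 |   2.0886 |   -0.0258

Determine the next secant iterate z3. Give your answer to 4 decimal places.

2.0894

z3 = 2.0886 − (-0.0258)·(2.0886 − 2.1000) / (-0.0258 − 0.3481)
   = 2.0886 − (0.000294)/(-0.373900) = 2.089387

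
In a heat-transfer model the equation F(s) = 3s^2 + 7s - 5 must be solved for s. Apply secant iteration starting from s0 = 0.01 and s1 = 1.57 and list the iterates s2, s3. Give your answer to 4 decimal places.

0.4299, 0.5404

F(0.01) = -4.929700, F(1.57) = 13.384700
s2 = 1.570000 − 13.384700·(1.570000 − 0.010000) / (13.384700 − (-4.929700)) = 1.570000 − (20.880132)/(18.314400) = 0.429906
F(0.429906) = -1.436198
s3 = 0.429906 − (-1.436198)·(0.429906 − 1.570000) / (-1.436198 − 13.384700) = 0.429906 − (1.637400)/(-14.820898) = 0.540385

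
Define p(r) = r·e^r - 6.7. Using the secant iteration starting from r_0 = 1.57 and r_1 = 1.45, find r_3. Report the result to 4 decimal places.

1.4981

p(1.57) = 0.846438, p(1.45) = -0.518484
r_2 = 1.450000 − (-0.518484)·(1.450000 − 1.570000) / (-0.518484 − 0.846438) = 1.450000 − (0.062218)/(-1.364922) = 1.495584
p(1.495584) = -0.026796
r_3 = 1.495584 − (-0.026796)·(1.495584 − 1.450000) / (-0.026796 − (-0.518484)) = 1.495584 − (-0.001221)/(0.491688) = 1.498068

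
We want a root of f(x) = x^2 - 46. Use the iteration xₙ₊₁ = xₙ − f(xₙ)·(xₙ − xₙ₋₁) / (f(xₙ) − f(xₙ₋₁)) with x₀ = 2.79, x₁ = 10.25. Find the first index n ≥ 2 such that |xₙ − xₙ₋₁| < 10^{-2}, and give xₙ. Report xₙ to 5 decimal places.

f(2.79) = -38.2159000, f(10.25) = 59.0625000
x₂ = 10.2500000 − 59.0625000·(7.4600000)/(97.2784000) = 5.7206672;  |Δ| = 4.5293328
f(5.7206672) = -13.2739670
x₃ = 5.7206672 − (-13.2739670)·(-4.5293328)/(-72.3364670) = 6.5518139;  |Δ| = 0.8311467
f(6.5518139) = -3.0737351
x₄ = 6.5518139 − (-3.0737351)·(0.8311467)/(10.2002319) = 6.8022714;  |Δ| = 0.2504575
f(6.8022714) = 0.2708959
x₅ = 6.8022714 − 0.2708959·(0.2504575)/(3.3446310) = 6.7819858;  |Δ| = 0.0202856
f(6.7819858) = -0.0046692
x₆ = 6.7819858 − (-0.0046692)·(-0.0202856)/(-0.2755651) = 6.7823295;  |Δ| = 0.0003437
|x₆ − x₅| = 0.0003437 < 10^{-2}

n = 6, xₙ = 6.78233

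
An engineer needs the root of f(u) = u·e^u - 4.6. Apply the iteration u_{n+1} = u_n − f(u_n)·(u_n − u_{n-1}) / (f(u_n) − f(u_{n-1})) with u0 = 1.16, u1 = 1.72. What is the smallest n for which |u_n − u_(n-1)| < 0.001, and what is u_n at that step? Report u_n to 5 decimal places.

n = 5, u_n = 1.27955

f(1.16) = -0.8996774, f(1.72) = 5.0053890
u2 = 1.7200000 − 5.0053890·(0.5600000)/(5.9050664) = 1.2453198;  |Δ| = 0.4746802
f(1.2453198) = -0.2737019
u3 = 1.2453198 − (-0.2737019)·(-0.4746802)/(-5.2790908) = 1.2699303;  |Δ| = 0.0246105
f(1.2699303) = -0.0782806
u4 = 1.2699303 − (-0.0782806)·(0.0246105)/(0.1954213) = 1.2797886;  |Δ| = 0.0098583
f(1.2797886) = 0.0019656
u5 = 1.2797886 − 0.0019656·(0.0098583)/(0.0802462) = 1.2795471;  |Δ| = 0.0002415
|u5 − u4| = 0.0002415 < 0.001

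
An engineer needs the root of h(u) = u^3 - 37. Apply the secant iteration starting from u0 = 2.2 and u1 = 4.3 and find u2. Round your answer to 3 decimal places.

3.004

h(2.2) = -26.35200, h(4.3) = 42.50700
u2 = 4.30000 − 42.50700·(4.30000 − 2.20000) / (42.50700 − (-26.35200)) = 4.30000 − (89.26470)/(68.85900) = 3.00366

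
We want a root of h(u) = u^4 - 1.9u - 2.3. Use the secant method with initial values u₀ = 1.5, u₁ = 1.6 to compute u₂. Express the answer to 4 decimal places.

1.5067

h(1.5) = -0.087500, h(1.6) = 1.213600
u₂ = 1.600000 − 1.213600·(1.600000 − 1.500000) / (1.213600 − (-0.087500)) = 1.600000 − (0.121360)/(1.301100) = 1.506725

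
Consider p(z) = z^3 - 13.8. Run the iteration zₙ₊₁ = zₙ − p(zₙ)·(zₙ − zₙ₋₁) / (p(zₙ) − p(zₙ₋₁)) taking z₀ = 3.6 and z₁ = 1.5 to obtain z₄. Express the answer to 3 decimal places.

2.360

p(3.6) = 32.85600, p(1.5) = -10.42500
z₂ = 1.50000 − (-10.42500)·(1.50000 − 3.60000) / (-10.42500 − 32.85600) = 1.50000 − (21.89250)/(-43.28100) = 2.00582
p(2.00582) = -5.72993
z₃ = 2.00582 − (-5.72993)·(2.00582 − 1.50000) / (-5.72993 − (-10.42500)) = 2.00582 − (-2.89833)/(4.69507) = 2.62313
p(2.62313) = 4.24936
z₄ = 2.62313 − 4.24936·(2.62313 − 2.00582) / (4.24936 − (-5.72993)) = 2.62313 − (2.62318)/(9.97929) = 2.36027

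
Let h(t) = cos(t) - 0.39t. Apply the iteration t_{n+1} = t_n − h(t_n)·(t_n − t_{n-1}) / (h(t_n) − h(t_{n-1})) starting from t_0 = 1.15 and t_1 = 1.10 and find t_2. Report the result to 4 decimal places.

h(1.15) = -0.040013, h(1.10) = 0.024596
t_2 = 1.100000 − 0.024596·(1.100000 − 1.150000) / (0.024596 − (-0.040013)) = 1.100000 − (-0.001230)/(0.064609) = 1.119035

1.1190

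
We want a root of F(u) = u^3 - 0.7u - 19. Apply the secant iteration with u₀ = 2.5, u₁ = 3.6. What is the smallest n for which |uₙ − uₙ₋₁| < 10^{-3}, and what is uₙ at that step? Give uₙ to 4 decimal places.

n = 5, uₙ = 2.7558

F(2.5) = -5.125000, F(3.6) = 25.136000
u₂ = 3.600000 − 25.136000·(1.100000)/(30.261000) = 2.686296;  |Δ| = 0.913704
F(2.686296) = -1.495597
u₃ = 2.686296 − (-1.495597)·(-0.913704)/(-26.631597) = 2.737608;  |Δ| = 0.051312
F(2.737608) = -0.399321
u₄ = 2.737608 − (-0.399321)·(0.051312)/(1.096276) = 2.756299;  |Δ| = 0.018691
F(2.756299) = 0.010703
u₅ = 2.756299 − 0.010703·(0.018691)/(0.410024) = 2.755811;  |Δ| = 0.000488
|u₅ − u₄| = 0.000488 < 10^{-3}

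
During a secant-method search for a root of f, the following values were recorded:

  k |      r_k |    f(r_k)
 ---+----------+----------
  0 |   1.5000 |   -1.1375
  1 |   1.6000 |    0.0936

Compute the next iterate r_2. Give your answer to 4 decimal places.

r_2 = 1.6000 − 0.0936·(1.6000 − 1.5000) / (0.0936 − (-1.1375))
   = 1.6000 − (0.009360)/(1.231100) = 1.592397

1.5924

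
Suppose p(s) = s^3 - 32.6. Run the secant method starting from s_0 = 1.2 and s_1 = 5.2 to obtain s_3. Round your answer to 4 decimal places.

p(1.2) = -30.872000, p(5.2) = 108.008000
s_2 = 5.200000 − 108.008000·(5.200000 − 1.200000) / (108.008000 − (-30.872000)) = 5.200000 − (432.032000)/(138.880000) = 2.089171
p(2.089171) = -23.481537
s_3 = 2.089171 − (-23.481537)·(2.089171 − 5.200000) / (-23.481537 − 108.008000) = 2.089171 − (73.047057)/(-131.489537) = 2.644706

2.6447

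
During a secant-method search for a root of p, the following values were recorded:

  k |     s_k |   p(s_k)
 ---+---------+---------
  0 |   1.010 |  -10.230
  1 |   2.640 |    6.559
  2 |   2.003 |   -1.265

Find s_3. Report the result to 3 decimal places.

2.106

s_3 = 2.003 − (-1.265)·(2.003 − 2.640) / (-1.265 − 6.559)
   = 2.003 − (0.80580)/(-7.82400) = 2.10599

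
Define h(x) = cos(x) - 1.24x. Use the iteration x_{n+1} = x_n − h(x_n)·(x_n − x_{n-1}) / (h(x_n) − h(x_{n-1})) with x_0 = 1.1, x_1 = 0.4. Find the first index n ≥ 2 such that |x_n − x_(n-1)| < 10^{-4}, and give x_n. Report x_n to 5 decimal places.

h(1.1) = -0.9104039, h(0.4) = 0.4250610
x_2 = 0.4000000 − 0.4250610·(-0.7000000)/(1.3354649) = 0.6228008;  |Δ| = 0.2228008
h(0.6228008) = 0.0399748
x_3 = 0.6228008 − 0.0399748·(0.2228008)/(-0.3850862) = 0.6459292;  |Δ| = 0.0231284
h(0.6459292) = -0.0024115
x_4 = 0.6459292 − (-0.0024115)·(0.0231284)/(-0.0423863) = 0.6446134;  |Δ| = 0.0013159
h(0.6446134) = 0.0000115
x_5 = 0.6446134 − 0.0000115·(-0.0013159)/(0.0024230) = 0.6446197;  |Δ| = 0.0000063
|x_5 − x_4| = 0.0000063 < 10^{-4}

n = 5, x_n = 0.64462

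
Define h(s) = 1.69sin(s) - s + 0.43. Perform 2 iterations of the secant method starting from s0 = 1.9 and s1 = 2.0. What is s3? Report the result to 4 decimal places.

1.9803

h(1.9) = 0.129247, h(2.0) = -0.033287
s2 = 2.000000 − (-0.033287)·(2.000000 − 1.900000) / (-0.033287 − 0.129247) = 2.000000 − (-0.003329)/(-0.162534) = 1.979520
h(1.979520) = 0.001273
s3 = 1.979520 − 0.001273·(1.979520 − 2.000000) / (0.001273 − (-0.033287)) = 1.979520 − (-0.000026)/(0.034560) = 1.980274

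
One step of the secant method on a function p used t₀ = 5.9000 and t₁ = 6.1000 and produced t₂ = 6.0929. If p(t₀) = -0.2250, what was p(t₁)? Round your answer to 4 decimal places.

0.0083

The secant line through (5.9000, -0.2250) and (6.1000, p(t₁)) crosses zero at t₂ = 6.0929.
So (5.9000, -0.2250), (6.1000, p(t₁)), (6.0929, 0) are collinear:
p(t₁) = -0.2250 · (6.1000 − 6.0929) / (5.9000 − 6.0929) = -0.2250 · (0.007100)/(-0.192900) = 0.008281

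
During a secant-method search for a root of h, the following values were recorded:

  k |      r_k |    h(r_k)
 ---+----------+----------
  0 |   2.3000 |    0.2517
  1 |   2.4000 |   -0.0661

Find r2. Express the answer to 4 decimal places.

2.3792

r2 = 2.4000 − (-0.0661)·(2.4000 − 2.3000) / (-0.0661 − 0.2517)
   = 2.4000 − (-0.006610)/(-0.317800) = 2.379201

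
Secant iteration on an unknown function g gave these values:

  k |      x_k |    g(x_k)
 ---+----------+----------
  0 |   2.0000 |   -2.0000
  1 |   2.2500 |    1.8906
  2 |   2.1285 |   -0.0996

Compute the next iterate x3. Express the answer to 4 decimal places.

2.1346

x3 = 2.1285 − (-0.0996)·(2.1285 − 2.2500) / (-0.0996 − 1.8906)
   = 2.1285 − (0.012101)/(-1.990200) = 2.134580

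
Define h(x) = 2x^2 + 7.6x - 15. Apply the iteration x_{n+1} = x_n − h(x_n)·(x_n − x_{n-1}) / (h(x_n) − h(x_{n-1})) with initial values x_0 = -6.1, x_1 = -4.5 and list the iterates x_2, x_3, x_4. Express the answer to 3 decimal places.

h(-6.1) = 13.06000, h(-4.5) = -8.70000
x_2 = -4.50000 − (-8.70000)·(-4.50000 − (-6.10000)) / (-8.70000 − 13.06000) = -4.50000 − (-13.92000)/(-21.76000) = -5.13971
h(-5.13971) = -1.22861
x_3 = -5.13971 − (-1.22861)·(-5.13971 − (-4.50000)) / (-1.22861 − (-8.70000)) = -5.13971 − (0.78595)/(7.47139) = -5.24490
h(-5.24490) = 0.15672
x_4 = -5.24490 − 0.15672·(-5.24490 − (-5.13971)) / (0.15672 − (-1.22861)) = -5.24490 − (-0.01649)/(1.38533) = -5.23300

-5.140, -5.245, -5.233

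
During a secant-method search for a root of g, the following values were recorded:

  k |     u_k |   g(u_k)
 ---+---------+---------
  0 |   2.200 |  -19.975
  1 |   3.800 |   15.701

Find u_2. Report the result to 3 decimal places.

3.096

u_2 = 3.800 − 15.701·(3.800 − 2.200) / (15.701 − (-19.975))
   = 3.800 − (25.12160)/(35.67600) = 3.09584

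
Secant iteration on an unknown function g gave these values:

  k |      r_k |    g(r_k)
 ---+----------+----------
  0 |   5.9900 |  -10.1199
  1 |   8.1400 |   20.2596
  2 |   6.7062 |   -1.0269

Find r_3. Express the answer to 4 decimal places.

r_3 = 6.7062 − (-1.0269)·(6.7062 − 8.1400) / (-1.0269 − 20.2596)
   = 6.7062 − (1.472369)/(-21.286500) = 6.775369

6.7754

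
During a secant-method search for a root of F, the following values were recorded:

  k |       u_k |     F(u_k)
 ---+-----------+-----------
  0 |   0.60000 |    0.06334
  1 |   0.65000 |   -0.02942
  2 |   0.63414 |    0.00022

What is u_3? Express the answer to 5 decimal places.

u_3 = 0.63414 − 0.00022·(0.63414 − 0.65000) / (0.00022 − (-0.02942))
   = 0.63414 − (-0.0000035)/(0.0296400) = 0.6342577

0.63426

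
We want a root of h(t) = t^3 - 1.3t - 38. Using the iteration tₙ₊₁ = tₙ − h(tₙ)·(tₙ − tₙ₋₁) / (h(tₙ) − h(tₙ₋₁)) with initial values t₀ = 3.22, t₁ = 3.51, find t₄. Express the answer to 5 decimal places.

3.49081

h(3.22) = -8.7997520, h(3.51) = 0.6805510
t₂ = 3.5100000 − 0.6805510·(3.5100000 − 3.2200000) / (0.6805510 − (-8.7997520)) = 3.5100000 − (0.1973598)/(9.4803030) = 3.4891821
h(3.4891821) = -0.0572663
t₃ = 3.4891821 − (-0.0572663)·(3.4891821 − 3.5100000) / (-0.0572663 − 0.6805510) = 3.4891821 − (0.0011922)/(-0.7378173) = 3.4907979
h(3.4907979) = -0.0003255
t₄ = 3.4907979 − (-0.0003255)·(3.4907979 − 3.4891821) / (-0.0003255 − (-0.0572663)) = 3.4907979 − (-0.0000005)/(0.0569408) = 3.4908072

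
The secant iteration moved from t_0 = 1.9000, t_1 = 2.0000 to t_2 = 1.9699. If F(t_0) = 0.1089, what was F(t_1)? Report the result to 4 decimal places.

The secant line through (1.9000, 0.1089) and (2.0000, F(t_1)) crosses zero at t_2 = 1.9699.
So (1.9000, 0.1089), (2.0000, F(t_1)), (1.9699, 0) are collinear:
F(t_1) = 0.1089 · (2.0000 − 1.9699) / (1.9000 − 1.9699) = 0.1089 · (0.030100)/(-0.069900) = -0.046894

-0.0469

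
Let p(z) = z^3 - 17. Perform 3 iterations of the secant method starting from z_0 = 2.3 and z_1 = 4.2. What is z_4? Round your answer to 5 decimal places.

2.57401

p(2.3) = -4.8330000, p(4.2) = 57.0880000
z_2 = 4.2000000 − 57.0880000·(4.2000000 − 2.3000000) / (57.0880000 − (-4.8330000)) = 4.2000000 − (108.4672000)/(61.9210000) = 2.4482970
p(2.4482970) = -2.3245200
z_3 = 2.4482970 − (-2.3245200)·(2.4482970 − 4.2000000) / (-2.3245200 − 57.0880000) = 2.4482970 − (4.0718687)/(-59.4125200) = 2.5168326
p(2.5168326) = -1.0572598
z_4 = 2.5168326 − (-1.0572598)·(2.5168326 − 2.4482970) / (-1.0572598 − (-2.3245200)) = 2.5168326 − (-0.0724599)/(1.2672602) = 2.5740109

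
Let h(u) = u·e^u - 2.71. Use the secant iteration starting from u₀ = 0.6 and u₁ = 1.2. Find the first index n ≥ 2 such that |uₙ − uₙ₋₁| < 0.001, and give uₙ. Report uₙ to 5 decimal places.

h(0.6) = -1.6167287, h(1.2) = 1.2741403
u₂ = 1.2000000 − 1.2741403·(0.6000000)/(2.8908690) = 0.9355521;  |Δ| = 0.2644479
h(0.9355521) = -0.3256330
u₃ = 0.9355521 − (-0.3256330)·(-0.2644479)/(-1.5997733) = 0.9893803;  |Δ| = 0.0538282
h(0.9893803) = -0.0489950
u₄ = 0.9893803 − (-0.0489950)·(0.0538282)/(0.2766380) = 0.9989138;  |Δ| = 0.0095334
h(0.9989138) = 0.0023813
u₅ = 0.9989138 − 0.0023813·(0.0095334)/(0.0513763) = 0.9984719;  |Δ| = 0.0004419
|u₅ − u₄| = 0.0004419 < 0.001

n = 5, uₙ = 0.99847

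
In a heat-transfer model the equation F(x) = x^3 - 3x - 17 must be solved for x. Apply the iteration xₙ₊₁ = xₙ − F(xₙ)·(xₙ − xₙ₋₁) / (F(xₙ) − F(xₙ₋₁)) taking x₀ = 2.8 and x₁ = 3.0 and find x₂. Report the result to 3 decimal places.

2.955

F(2.8) = -3.44800, F(3.0) = 1.00000
x₂ = 3.00000 − 1.00000·(3.00000 − 2.80000) / (1.00000 − (-3.44800)) = 3.00000 − (0.20000)/(4.44800) = 2.95504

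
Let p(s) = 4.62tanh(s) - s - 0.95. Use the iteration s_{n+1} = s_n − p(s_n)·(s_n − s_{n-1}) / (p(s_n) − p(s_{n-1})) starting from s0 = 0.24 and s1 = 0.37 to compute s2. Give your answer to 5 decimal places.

p(0.24) = -0.1020096, p(0.37) = 0.3154417
s2 = 0.3700000 − 0.3154417·(0.3700000 − 0.2400000) / (0.3154417 − (-0.1020096)) = 0.3700000 − (0.0410074)/(0.4174513) = 0.2717672

0.27177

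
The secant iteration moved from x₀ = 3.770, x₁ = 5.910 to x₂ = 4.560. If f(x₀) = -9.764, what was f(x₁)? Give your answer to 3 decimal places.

16.685

The secant line through (3.770, -9.764) and (5.910, f(x₁)) crosses zero at x₂ = 4.560.
So (3.770, -9.764), (5.910, f(x₁)), (4.560, 0) are collinear:
f(x₁) = -9.764 · (5.910 − 4.560) / (3.770 − 4.560) = -9.764 · (1.35000)/(-0.79000) = 16.68532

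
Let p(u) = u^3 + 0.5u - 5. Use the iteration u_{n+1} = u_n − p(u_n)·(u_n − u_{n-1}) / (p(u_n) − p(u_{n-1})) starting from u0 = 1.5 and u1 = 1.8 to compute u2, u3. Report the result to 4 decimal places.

p(1.5) = -0.875000, p(1.8) = 1.732000
u2 = 1.800000 − 1.732000·(1.800000 − 1.500000) / (1.732000 − (-0.875000)) = 1.800000 − (0.519600)/(2.607000) = 1.600690
p(1.600690) = -0.098350
u3 = 1.600690 − (-0.098350)·(1.600690 − 1.800000) / (-0.098350 − 1.732000) = 1.600690 − (0.019602)/(-1.830350) = 1.611400

1.6007, 1.6114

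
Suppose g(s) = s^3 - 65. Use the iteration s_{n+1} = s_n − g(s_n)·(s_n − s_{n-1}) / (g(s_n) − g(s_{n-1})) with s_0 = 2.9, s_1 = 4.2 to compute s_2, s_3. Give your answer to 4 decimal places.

g(2.9) = -40.611000, g(4.2) = 9.088000
s_2 = 4.200000 − 9.088000·(4.200000 − 2.900000) / (9.088000 − (-40.611000)) = 4.200000 − (11.814400)/(49.699000) = 3.962281
g(3.962281) = -2.793496
s_3 = 3.962281 − (-2.793496)·(3.962281 − 4.200000) / (-2.793496 − 9.088000) = 3.962281 − (0.664067)/(-11.881496) = 4.018172

3.9623, 4.0182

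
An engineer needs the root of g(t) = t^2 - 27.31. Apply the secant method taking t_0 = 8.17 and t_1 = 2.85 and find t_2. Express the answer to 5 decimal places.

4.59115

g(8.17) = 39.4389000, g(2.85) = -19.1875000
t_2 = 2.8500000 − (-19.1875000)·(2.8500000 − 8.1700000) / (-19.1875000 − 39.4389000) = 2.8500000 − (102.0775000)/(-58.6264000) = 4.5911525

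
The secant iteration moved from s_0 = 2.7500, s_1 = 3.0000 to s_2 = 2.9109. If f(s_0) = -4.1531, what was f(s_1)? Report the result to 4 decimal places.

2.2998

The secant line through (2.7500, -4.1531) and (3.0000, f(s_1)) crosses zero at s_2 = 2.9109.
So (2.7500, -4.1531), (3.0000, f(s_1)), (2.9109, 0) are collinear:
f(s_1) = -4.1531 · (3.0000 − 2.9109) / (2.7500 − 2.9109) = -4.1531 · (0.089100)/(-0.160900) = 2.299821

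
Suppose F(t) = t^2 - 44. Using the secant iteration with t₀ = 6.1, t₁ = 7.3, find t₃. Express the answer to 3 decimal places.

6.632

F(6.1) = -6.79000, F(7.3) = 9.29000
t₂ = 7.30000 − 9.29000·(7.30000 − 6.10000) / (9.29000 − (-6.79000)) = 7.30000 − (11.14800)/(16.08000) = 6.60672
F(6.60672) = -0.35130
t₃ = 6.60672 − (-0.35130)·(6.60672 − 7.30000) / (-0.35130 − 9.29000) = 6.60672 − (0.24355)/(-9.64130) = 6.63198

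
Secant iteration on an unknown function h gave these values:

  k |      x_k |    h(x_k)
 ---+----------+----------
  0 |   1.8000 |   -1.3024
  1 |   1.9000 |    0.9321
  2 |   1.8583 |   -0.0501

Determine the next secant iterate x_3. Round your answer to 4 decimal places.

x_3 = 1.8583 − (-0.0501)·(1.8583 − 1.9000) / (-0.0501 − 0.9321)
   = 1.8583 − (0.002089)/(-0.982200) = 1.860427

1.8604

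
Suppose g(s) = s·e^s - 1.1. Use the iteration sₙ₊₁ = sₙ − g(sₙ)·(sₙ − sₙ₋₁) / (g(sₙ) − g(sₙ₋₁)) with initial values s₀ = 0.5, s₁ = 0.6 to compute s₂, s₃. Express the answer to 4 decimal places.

g(0.5) = -0.275639, g(0.6) = -0.006729
s₂ = 0.600000 − (-0.006729)·(0.600000 − 0.500000) / (-0.006729 − (-0.275639)) = 0.600000 − (-0.000673)/(0.268911) = 0.602502
g(0.602502) = 0.000581
s₃ = 0.602502 − 0.000581·(0.602502 − 0.600000) / (0.000581 − (-0.006729)) = 0.602502 − (0.000001)/(0.007310) = 0.602303

0.6025, 0.6023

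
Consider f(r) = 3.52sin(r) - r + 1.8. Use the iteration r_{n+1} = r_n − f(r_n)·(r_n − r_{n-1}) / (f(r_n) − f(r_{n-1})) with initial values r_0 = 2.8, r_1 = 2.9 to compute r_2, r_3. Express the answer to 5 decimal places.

2.84100, 2.84128

f(2.8) = 0.1791583, f(2.9) = -0.2578424
r_2 = 2.9000000 − (-0.2578424)·(2.9000000 − 2.8000000) / (-0.2578424 − 0.1791583) = 2.9000000 − (-0.0257842)/(-0.4370006) = 2.8409973
f(2.8409973) = 0.0012359
r_3 = 2.8409973 − 0.0012359·(2.8409973 − 2.9000000) / (0.0012359 − (-0.2578424)) = 2.8409973 − (-0.0000729)/(0.2590782) = 2.8412787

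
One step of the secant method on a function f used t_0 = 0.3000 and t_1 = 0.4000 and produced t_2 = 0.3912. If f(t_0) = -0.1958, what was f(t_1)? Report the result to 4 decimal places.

0.0189

The secant line through (0.3000, -0.1958) and (0.4000, f(t_1)) crosses zero at t_2 = 0.3912.
So (0.3000, -0.1958), (0.4000, f(t_1)), (0.3912, 0) are collinear:
f(t_1) = -0.1958 · (0.4000 − 0.3912) / (0.3000 − 0.3912) = -0.1958 · (0.008800)/(-0.091200) = 0.018893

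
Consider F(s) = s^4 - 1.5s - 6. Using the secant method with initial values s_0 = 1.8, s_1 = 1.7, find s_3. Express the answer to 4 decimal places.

F(1.8) = 1.797600, F(1.7) = -0.197900
s_2 = 1.700000 − (-0.197900)·(1.700000 − 1.800000) / (-0.197900 − 1.797600) = 1.700000 − (0.019790)/(-1.995500) = 1.709917
F(1.709917) = -0.016169
s_3 = 1.709917 − (-0.016169)·(1.709917 − 1.700000) / (-0.016169 − (-0.197900)) = 1.709917 − (-0.000160)/(0.181731) = 1.710800

1.7108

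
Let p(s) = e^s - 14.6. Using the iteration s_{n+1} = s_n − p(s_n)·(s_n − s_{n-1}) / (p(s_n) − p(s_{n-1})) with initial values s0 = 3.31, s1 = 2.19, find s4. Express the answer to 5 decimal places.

2.67801

p(3.31) = 12.7851255, p(2.19) = -5.6647869
s2 = 2.1900000 − (-5.6647869)·(2.1900000 − 3.3100000) / (-5.6647869 − 12.7851255) = 2.1900000 − (6.3445613)/(-18.4499124) = 2.5338803
p(2.5338803) = -1.9976879
s3 = 2.5338803 − (-1.9976879)·(2.5338803 − 2.1900000) / (-1.9976879 − (-5.6647869)) = 2.5338803 − (-0.6869655)/(3.6670990) = 2.7212124
p(2.7212124) = 0.5987386
s4 = 2.7212124 − 0.5987386·(2.7212124 − 2.5338803) / (0.5987386 − (-1.9976879)) = 2.7212124 − (0.1121630)/(2.5964266) = 2.6780135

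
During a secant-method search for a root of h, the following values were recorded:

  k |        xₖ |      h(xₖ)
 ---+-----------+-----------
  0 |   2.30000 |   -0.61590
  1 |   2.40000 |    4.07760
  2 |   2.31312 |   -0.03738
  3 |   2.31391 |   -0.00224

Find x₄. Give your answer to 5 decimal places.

x₄ = 2.31391 − (-0.00224)·(2.31391 − 2.31312) / (-0.00224 − (-0.03738))
   = 2.31391 − (-0.0000018)/(0.0351400) = 2.3139604

2.31396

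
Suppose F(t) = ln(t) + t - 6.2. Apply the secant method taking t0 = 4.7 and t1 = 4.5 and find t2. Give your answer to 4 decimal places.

4.6609

F(4.7) = 0.047563, F(4.5) = -0.195923
t2 = 4.500000 − (-0.195923)·(4.500000 − 4.700000) / (-0.195923 − 0.047563) = 4.500000 − (0.039185)/(-0.243485) = 4.660932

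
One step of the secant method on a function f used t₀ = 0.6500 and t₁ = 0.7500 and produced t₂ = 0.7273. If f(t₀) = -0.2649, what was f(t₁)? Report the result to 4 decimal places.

The secant line through (0.6500, -0.2649) and (0.7500, f(t₁)) crosses zero at t₂ = 0.7273.
So (0.6500, -0.2649), (0.7500, f(t₁)), (0.7273, 0) are collinear:
f(t₁) = -0.2649 · (0.7500 − 0.7273) / (0.6500 − 0.7273) = -0.2649 · (0.022700)/(-0.077300) = 0.077791

0.0778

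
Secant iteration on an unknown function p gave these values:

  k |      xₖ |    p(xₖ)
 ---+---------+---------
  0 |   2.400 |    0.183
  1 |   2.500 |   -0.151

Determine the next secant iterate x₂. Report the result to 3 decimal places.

x₂ = 2.500 − (-0.151)·(2.500 − 2.400) / (-0.151 − 0.183)
   = 2.500 − (-0.01510)/(-0.33400) = 2.45479

2.455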